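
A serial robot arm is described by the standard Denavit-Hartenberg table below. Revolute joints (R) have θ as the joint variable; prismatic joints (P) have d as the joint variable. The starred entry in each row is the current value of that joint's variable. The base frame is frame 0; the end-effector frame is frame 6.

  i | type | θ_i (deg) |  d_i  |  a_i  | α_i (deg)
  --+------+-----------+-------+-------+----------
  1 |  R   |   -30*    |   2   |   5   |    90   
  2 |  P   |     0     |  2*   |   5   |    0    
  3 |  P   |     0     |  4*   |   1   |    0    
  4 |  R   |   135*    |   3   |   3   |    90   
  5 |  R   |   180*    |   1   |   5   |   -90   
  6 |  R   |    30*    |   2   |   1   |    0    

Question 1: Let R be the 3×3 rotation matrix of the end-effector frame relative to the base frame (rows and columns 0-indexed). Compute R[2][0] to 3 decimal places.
End-effector x-axis (col 0 of R) = (0.2241,-0.1294,-0.9659)
R[2][0] = -0.9659

-0.966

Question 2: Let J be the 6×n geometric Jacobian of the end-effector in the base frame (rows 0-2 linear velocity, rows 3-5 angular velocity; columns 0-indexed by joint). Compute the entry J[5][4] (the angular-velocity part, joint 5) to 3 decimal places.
0.707

axis z_4 = (0.6124,-0.3536,0.7071); lever o_n−o_4 = (4.8984,-0.5187,-3.7944)
cross product → J_v[:, 4] = (1.7083,5.7872,1.4142)
J_ω[:, 4] = z_4
entry J[5][4] = 0.7071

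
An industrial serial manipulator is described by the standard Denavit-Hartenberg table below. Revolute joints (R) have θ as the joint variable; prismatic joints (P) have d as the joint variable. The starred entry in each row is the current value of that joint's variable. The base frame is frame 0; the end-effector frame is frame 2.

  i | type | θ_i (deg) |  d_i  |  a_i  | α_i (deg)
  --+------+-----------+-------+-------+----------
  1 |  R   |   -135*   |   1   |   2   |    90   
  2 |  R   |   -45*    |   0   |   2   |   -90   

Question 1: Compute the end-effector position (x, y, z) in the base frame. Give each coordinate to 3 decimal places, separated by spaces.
after link 1: o_1 = (-1.4142, -1.4142, 1.0000)
after link 2: o_2 = (-2.4142, -2.4142, -0.4142)

-2.414 -2.414 -0.414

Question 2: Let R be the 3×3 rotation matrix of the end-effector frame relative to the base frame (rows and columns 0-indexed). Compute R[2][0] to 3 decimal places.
End-effector x-axis (col 0 of R) = (-0.5000,-0.5000,-0.7071)
R[2][0] = -0.7071

-0.707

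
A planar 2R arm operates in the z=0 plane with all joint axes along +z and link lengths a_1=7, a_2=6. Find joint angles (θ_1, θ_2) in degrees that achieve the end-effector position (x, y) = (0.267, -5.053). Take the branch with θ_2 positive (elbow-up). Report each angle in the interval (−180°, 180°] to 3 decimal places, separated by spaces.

cos θ_2 = (25.6041−7²−6²)/(2·7·6) = -0.7071; θ_2 = 134.9990° (elbow-up)
β = atan2(-5.0530,0.2670) = -86.9753°; ψ = atan2(4.2427,2.7574) = 56.9793°
θ_1 = β − ψ = -143.9546°

-143.955 134.999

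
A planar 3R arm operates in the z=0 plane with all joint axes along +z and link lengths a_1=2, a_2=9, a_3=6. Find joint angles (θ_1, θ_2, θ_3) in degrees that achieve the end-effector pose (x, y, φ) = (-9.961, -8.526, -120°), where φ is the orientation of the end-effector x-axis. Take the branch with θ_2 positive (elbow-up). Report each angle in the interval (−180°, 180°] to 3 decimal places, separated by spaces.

81.123 135.002 23.875

wrist centre = target − a_3·(cos φ, sin φ) = (-6.9610, -3.3298)
cos θ_2 = (59.5434−2²−9²)/(2·2·9) = -0.7071; θ_2 = 135.0017° (elbow-up)
β = atan2(-3.3298,-6.9610) = -154.4355°; ψ = atan2(6.3638,-4.3641) = 124.4415°
θ_1 = β − ψ = -278.8771°
θ_3 = φ − θ_1 − θ_2 = 23.8754° (wrapped to (-180°,180°])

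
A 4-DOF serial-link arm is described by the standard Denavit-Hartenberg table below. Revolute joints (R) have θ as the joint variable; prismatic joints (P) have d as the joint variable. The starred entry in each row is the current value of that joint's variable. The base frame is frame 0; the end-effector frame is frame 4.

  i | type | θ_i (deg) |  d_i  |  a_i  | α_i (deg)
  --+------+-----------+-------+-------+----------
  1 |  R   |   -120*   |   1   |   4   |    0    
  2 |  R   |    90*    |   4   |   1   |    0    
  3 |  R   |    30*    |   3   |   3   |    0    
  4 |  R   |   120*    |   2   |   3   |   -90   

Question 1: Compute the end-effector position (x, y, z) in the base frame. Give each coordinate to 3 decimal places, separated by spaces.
after link 1: o_1 = (-2.0000, -3.4641, 1.0000)
after link 2: o_2 = (-1.1340, -3.9641, 5.0000)
after link 3: o_3 = (1.8660, -3.9641, 8.0000)
after link 4: o_4 = (0.3660, -1.3660, 10.0000)

0.366 -1.366 10.000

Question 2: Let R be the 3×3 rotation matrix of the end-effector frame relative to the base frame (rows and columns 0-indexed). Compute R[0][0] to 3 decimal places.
-0.500

End-effector x-axis (col 0 of R) = (-0.5000,0.8660,0.0000)
R[0][0] = -0.5000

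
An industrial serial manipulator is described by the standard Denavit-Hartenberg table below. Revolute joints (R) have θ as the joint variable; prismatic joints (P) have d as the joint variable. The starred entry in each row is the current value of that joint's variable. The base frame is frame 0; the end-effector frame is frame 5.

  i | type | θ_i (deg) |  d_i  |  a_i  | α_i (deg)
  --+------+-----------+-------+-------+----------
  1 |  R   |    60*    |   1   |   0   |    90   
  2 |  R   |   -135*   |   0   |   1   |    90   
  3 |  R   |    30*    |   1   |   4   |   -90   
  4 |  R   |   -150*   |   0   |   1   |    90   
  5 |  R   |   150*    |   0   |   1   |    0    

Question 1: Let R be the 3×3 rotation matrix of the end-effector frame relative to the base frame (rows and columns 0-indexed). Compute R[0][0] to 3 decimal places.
0.712

End-effector x-axis (col 0 of R) = (0.7116,-0.3835,-0.5887)
R[0][0] = 0.7116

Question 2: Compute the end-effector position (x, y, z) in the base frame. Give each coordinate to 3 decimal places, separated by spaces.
0.225 -4.360 -1.154

after link 1: o_1 = (0.0000, 0.0000, 1.0000)
after link 2: o_2 = (-0.3536, -0.6124, 0.2929)
after link 3: o_3 = (-0.1998, -4.3461, -1.4495)
after link 4: o_4 = (-0.4864, -3.9765, -0.5656)
after link 5: o_5 = (0.2252, -4.3600, -1.1543)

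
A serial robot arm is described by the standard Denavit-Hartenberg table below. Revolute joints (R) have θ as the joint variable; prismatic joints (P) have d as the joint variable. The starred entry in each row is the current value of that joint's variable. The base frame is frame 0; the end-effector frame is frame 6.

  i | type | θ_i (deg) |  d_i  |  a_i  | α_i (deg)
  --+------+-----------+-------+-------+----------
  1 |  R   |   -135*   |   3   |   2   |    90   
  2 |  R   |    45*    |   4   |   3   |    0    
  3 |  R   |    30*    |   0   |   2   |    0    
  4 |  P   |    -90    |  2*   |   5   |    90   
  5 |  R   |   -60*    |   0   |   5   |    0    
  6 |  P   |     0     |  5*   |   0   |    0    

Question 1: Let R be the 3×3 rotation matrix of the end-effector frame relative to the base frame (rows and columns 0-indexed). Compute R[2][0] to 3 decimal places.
-0.129

End-effector x-axis (col 0 of R) = (0.2709,-0.9539,-0.1294)
R[2][0] = -0.1294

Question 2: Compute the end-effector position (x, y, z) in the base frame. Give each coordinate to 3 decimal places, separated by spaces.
-8.669 -6.307 0.282

after link 1: o_1 = (-1.4142, -1.4142, 3.0000)
after link 2: o_2 = (-5.7426, -0.0858, 5.1213)
after link 3: o_3 = (-6.1087, -0.4518, 7.0532)
after link 4: o_4 = (-10.9379, -2.4527, 5.7591)
after link 5: o_5 = (-9.5836, -7.2221, 5.1120)
after link 6: o_6 = (-8.6685, -6.3070, 0.2824)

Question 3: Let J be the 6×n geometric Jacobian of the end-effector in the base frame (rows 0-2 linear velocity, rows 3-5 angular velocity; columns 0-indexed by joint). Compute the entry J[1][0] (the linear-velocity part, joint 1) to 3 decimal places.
axis z_0 = ẑ; lever o_n−o_0 = (-8.6685,-6.3070,0.2824)
cross product → J_v[:, 0] = (6.3070,-8.6685,0.0000)
J_ω[:, 0] = z_0
entry J[1][0] = -8.6685

-8.669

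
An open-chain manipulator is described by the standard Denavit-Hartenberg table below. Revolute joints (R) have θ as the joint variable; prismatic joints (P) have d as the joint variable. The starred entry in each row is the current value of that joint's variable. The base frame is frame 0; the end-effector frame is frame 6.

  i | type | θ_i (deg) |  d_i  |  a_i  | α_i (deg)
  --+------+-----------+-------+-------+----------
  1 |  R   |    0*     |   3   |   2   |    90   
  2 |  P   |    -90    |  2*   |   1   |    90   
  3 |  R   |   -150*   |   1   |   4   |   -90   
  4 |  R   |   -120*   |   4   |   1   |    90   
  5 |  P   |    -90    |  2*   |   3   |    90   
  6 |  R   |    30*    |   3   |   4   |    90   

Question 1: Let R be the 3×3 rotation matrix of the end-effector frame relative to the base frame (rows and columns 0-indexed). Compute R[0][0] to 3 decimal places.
End-effector x-axis (col 0 of R) = (0.2500,-0.9665,0.0580)
R[0][0] = 0.2500

0.250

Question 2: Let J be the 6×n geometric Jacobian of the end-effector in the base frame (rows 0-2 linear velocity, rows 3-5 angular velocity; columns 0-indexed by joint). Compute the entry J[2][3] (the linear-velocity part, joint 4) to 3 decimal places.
axis z_3 = (-0.0000,0.8660,-0.5000); lever o_n−o_3 = (3.7321,-3.3660,-0.9019)
cross product → J_v[:, 3] = (-2.4641,-1.8660,-3.2321)
J_ω[:, 3] = z_3
entry J[2][3] = -3.2321

-3.232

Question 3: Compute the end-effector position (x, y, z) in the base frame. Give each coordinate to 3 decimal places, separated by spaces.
after link 1: o_1 = (2.0000, 0.0000, 3.0000)
after link 2: o_2 = (2.0000, -2.0000, 2.0000)
after link 3: o_3 = (1.0000, -0.0000, 5.4641)
after link 4: o_4 = (0.1340, 3.2141, 3.0311)
after link 5: o_5 = (1.1340, -0.2500, 3.0311)
after link 6: o_6 = (4.7321, -3.3660, 4.5622)

4.732 -3.366 4.562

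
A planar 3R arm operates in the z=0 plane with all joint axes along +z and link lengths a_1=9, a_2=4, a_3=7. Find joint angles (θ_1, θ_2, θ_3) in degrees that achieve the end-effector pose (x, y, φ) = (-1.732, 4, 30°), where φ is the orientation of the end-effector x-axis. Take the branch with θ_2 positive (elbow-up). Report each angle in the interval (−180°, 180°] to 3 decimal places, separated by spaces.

wrist centre = target − a_3·(cos φ, sin φ) = (-7.7942, 0.5000)
cos θ_2 = (60.9992−9²−4²)/(2·9·4) = -0.5000; θ_2 = 120.0007° (elbow-up)
β = atan2(0.5000,-7.7942) = 176.3295°; ψ = atan2(3.4641,7.0000) = 26.3295°
θ_1 = β − ψ = 150.0000°
θ_3 = φ − θ_1 − θ_2 = 119.9993° (wrapped to (-180°,180°])

150.000 120.001 119.999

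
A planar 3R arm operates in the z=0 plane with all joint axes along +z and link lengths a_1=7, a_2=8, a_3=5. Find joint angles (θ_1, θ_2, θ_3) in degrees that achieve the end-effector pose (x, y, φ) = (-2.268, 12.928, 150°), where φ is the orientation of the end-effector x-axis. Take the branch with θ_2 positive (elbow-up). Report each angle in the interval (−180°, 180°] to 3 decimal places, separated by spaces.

wrist centre = target − a_3·(cos φ, sin φ) = (2.0621, 10.4280)
cos θ_2 = (112.9956−7²−8²)/(2·7·8) = -0.0000; θ_2 = 90.0023° (elbow-up)
β = atan2(10.4280,2.0621) = 78.8141°; ψ = atan2(8.0000,6.9997) = 48.8154°
θ_1 = β − ψ = 29.9988°
θ_3 = φ − θ_1 − θ_2 = 29.9990° (wrapped to (-180°,180°])

29.999 90.002 29.999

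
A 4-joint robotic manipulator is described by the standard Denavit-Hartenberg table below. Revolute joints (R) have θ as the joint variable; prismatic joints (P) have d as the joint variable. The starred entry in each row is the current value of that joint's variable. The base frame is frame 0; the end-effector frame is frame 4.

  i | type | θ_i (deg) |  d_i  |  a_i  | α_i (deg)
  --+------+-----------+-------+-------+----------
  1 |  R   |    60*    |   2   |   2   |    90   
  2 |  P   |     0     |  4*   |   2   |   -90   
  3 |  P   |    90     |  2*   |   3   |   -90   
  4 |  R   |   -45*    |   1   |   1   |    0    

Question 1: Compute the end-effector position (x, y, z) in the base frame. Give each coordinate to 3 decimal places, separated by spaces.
after link 1: o_1 = (1.0000, 1.7321, 2.0000)
after link 2: o_2 = (5.4641, 1.4641, 2.0000)
after link 3: o_3 = (2.8660, 2.9641, 4.0000)
after link 4: o_4 = (1.7537, 2.4516, 4.7071)

1.754 2.452 4.707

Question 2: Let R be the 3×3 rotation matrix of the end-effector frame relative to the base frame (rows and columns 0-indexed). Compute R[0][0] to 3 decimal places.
-0.612

End-effector x-axis (col 0 of R) = (-0.6124,0.3536,0.7071)
R[0][0] = -0.6124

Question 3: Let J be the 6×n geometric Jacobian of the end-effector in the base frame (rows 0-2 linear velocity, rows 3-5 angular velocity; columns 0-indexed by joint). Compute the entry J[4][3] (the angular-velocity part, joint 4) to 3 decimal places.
axis z_3 = (-0.5000,-0.8660,0.0000); lever o_n−o_3 = (-1.1124,-0.5125,0.7071)
cross product → J_v[:, 3] = (-0.6124,0.3536,-0.7071)
J_ω[:, 3] = z_3
entry J[4][3] = -0.8660

-0.866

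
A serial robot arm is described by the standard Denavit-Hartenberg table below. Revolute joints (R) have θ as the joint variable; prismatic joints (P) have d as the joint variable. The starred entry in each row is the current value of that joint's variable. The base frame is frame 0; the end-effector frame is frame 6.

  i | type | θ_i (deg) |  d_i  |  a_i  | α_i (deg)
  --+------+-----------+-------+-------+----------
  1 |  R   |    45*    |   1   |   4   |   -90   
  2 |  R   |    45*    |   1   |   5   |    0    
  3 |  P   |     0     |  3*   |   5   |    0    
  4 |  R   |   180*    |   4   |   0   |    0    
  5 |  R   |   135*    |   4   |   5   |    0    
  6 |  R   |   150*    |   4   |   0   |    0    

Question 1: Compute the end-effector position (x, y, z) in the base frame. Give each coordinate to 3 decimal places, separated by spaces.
0.050 22.678 -6.071

after link 1: o_1 = (2.8284, 2.8284, 1.0000)
after link 2: o_2 = (4.6213, 6.0355, -2.5355)
after link 3: o_3 = (5.0000, 10.6569, -6.0711)
after link 4: o_4 = (2.1716, 13.4853, -6.0711)
after link 5: o_5 = (2.8787, 19.8492, -6.0711)
after link 6: o_6 = (0.0503, 22.6777, -6.0711)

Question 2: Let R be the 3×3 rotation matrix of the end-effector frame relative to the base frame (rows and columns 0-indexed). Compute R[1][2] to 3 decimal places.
0.707

End-effector z-axis (col 2 of R) = (-0.7071,0.7071,0.0000)
R[1][2] = 0.7071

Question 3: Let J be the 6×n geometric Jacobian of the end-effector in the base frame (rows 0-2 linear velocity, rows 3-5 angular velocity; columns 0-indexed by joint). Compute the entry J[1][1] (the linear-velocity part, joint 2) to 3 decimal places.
-5.000

axis z_1 = (-0.7071,0.7071,0.0000); lever o_n−o_1 = (-2.7782,19.8492,-7.0711)
cross product → J_v[:, 1] = (-5.0000,-5.0000,-12.0711)
J_ω[:, 1] = z_1
entry J[1][1] = -5.0000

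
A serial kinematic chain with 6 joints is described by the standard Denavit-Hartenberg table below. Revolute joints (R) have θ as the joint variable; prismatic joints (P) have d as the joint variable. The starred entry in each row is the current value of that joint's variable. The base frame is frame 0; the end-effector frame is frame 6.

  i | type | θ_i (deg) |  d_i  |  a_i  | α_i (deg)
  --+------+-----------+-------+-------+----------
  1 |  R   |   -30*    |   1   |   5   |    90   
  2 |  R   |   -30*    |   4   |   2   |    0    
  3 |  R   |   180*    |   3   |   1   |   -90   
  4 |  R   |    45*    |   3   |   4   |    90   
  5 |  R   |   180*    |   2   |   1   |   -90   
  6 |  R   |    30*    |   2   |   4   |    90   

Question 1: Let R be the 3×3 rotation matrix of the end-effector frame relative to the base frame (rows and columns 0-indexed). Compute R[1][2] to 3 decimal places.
End-effector z-axis (col 2 of R) = (-0.6771,-0.7244,0.1294)
R[1][2] = -0.7244

-0.724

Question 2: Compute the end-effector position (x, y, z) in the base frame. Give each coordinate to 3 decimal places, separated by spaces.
1.229 -9.171 -0.530

after link 1: o_1 = (4.3301, -2.5000, 1.0000)
after link 2: o_2 = (3.8301, -6.8301, 0.0000)
after link 3: o_3 = (1.5801, -8.9952, 0.5000)
after link 4: o_4 = (-0.4260, -4.5710, -0.6839)
after link 5: o_5 = (-2.0170, -6.1019, -0.3303)
after link 6: o_6 = (1.2292, -9.1715, -0.5301)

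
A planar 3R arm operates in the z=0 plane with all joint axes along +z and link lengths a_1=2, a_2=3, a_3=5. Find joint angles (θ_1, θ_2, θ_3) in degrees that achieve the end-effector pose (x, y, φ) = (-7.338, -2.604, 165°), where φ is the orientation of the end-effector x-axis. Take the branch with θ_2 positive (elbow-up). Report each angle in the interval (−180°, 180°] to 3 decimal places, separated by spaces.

wrist centre = target − a_3·(cos φ, sin φ) = (-2.5084, -3.8981)
cos θ_2 = (21.4871−2²−3²)/(2·2·3) = 0.7073; θ_2 = 44.9879° (elbow-up)
β = atan2(-3.8981,-2.5084) = -122.7607°; ψ = atan2(2.1209,4.1218) = 27.2283°
θ_1 = β − ψ = -149.9890°
θ_3 = φ − θ_1 − θ_2 = -89.9989° (wrapped to (-180°,180°])

-149.989 44.988 -89.999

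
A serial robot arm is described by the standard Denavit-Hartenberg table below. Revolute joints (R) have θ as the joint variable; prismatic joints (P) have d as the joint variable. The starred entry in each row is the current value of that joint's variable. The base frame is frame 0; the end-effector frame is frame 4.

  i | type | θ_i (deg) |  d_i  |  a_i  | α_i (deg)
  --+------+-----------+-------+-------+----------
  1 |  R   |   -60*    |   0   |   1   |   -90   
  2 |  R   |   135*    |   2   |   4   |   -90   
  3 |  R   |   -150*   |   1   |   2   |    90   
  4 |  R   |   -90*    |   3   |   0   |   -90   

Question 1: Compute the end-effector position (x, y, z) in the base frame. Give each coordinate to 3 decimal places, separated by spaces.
after link 1: o_1 = (0.5000, -0.8660, 0.0000)
after link 2: o_2 = (0.8178, 2.5835, -2.8284)
after link 3: o_3 = (1.9427, 2.6352, -0.8966)
after link 4: o_4 = (0.2230, 0.4176, 0.1641)

0.223 0.418 0.164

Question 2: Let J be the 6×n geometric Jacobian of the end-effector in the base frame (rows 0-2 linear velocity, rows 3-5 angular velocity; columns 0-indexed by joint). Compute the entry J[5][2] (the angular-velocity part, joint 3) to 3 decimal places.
axis z_2 = (-0.3536,0.6124,0.7071); lever o_n−o_2 = (-0.5948,-2.1659,2.9925)
cross product → J_v[:, 2] = (3.3640,0.6374,1.1300)
J_ω[:, 2] = z_2
entry J[5][2] = 0.7071

0.707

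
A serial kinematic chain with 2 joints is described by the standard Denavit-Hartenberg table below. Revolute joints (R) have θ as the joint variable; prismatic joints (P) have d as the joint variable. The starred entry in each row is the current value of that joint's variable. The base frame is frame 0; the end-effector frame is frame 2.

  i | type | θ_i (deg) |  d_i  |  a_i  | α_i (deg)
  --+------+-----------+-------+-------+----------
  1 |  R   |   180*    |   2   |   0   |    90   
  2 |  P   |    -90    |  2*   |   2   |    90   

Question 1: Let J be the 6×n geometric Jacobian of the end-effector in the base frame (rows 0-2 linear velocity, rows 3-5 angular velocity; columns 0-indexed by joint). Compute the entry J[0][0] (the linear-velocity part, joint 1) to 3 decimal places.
-2.000

axis z_0 = ẑ; lever o_n−o_0 = (0.0000,2.0000,0.0000)
cross product → J_v[:, 0] = (-2.0000,0.0000,0.0000)
J_ω[:, 0] = z_0
entry J[0][0] = -2.0000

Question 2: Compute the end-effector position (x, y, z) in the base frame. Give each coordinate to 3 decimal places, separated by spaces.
0.000 2.000 0.000

after link 1: o_1 = (0.0000, 0.0000, 2.0000)
after link 2: o_2 = (0.0000, 2.0000, 0.0000)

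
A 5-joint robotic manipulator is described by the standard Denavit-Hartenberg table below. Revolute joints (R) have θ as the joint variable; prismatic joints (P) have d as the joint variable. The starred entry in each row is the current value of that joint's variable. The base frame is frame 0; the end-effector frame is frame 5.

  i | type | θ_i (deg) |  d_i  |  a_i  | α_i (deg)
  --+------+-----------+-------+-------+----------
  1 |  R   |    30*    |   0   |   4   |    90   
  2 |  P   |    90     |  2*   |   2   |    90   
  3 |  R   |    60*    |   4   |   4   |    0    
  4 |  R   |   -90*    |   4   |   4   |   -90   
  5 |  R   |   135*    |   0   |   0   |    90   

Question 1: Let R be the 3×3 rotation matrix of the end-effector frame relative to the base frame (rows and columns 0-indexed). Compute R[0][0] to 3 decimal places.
End-effector x-axis (col 0 of R) = (-0.4356,-0.6597,-0.6124)
R[0][0] = -0.4356

-0.436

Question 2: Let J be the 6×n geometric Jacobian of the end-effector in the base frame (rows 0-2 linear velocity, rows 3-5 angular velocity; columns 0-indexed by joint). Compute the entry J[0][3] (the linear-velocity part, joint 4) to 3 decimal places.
axis z_3 = (0.8660,0.5000,-0.0000); lever o_n−o_3 = (2.4641,3.7321,3.4641)
cross product → J_v[:, 3] = (1.7321,-3.0000,2.0000)
J_ω[:, 3] = z_3
entry J[0][3] = 1.7321

1.732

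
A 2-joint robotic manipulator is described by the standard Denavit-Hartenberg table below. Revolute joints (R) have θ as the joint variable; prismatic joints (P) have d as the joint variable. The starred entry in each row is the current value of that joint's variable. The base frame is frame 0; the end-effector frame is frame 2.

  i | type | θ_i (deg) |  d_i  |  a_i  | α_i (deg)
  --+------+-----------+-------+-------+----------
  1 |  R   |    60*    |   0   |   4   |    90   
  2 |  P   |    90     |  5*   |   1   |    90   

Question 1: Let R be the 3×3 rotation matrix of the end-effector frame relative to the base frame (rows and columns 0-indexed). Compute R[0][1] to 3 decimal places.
End-effector y-axis (col 1 of R) = (0.8660,-0.5000,0.0000)
R[0][1] = 0.8660

0.866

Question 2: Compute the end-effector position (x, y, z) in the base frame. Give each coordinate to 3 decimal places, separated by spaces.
6.330 0.964 1.000

after link 1: o_1 = (2.0000, 3.4641, 0.0000)
after link 2: o_2 = (6.3301, 0.9641, 1.0000)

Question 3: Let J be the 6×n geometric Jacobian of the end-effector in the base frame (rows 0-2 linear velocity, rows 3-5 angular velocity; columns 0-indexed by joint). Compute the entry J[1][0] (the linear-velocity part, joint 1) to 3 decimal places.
6.330

axis z_0 = ẑ; lever o_n−o_0 = (6.3301,0.9641,1.0000)
cross product → J_v[:, 0] = (-0.9641,6.3301,0.0000)
J_ω[:, 0] = z_0
entry J[1][0] = 6.3301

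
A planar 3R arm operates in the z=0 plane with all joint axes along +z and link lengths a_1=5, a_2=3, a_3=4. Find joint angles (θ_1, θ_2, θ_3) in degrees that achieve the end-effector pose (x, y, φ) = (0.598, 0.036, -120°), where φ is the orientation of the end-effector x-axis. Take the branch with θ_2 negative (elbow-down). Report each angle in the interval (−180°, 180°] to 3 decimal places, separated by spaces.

90.002 -119.999 -90.002

wrist centre = target − a_3·(cos φ, sin φ) = (2.5980, 3.5001)
cos θ_2 = (19.0003−5²−3²)/(2·5·3) = -0.5000; θ_2 = -119.9993° (elbow-down)
β = atan2(3.5001,2.5980) = 53.4148°; ψ = atan2(-2.5981,3.5000) = -36.5867°
θ_1 = β − ψ = 90.0015°
θ_3 = φ − θ_1 − θ_2 = -90.0022° (wrapped to (-180°,180°])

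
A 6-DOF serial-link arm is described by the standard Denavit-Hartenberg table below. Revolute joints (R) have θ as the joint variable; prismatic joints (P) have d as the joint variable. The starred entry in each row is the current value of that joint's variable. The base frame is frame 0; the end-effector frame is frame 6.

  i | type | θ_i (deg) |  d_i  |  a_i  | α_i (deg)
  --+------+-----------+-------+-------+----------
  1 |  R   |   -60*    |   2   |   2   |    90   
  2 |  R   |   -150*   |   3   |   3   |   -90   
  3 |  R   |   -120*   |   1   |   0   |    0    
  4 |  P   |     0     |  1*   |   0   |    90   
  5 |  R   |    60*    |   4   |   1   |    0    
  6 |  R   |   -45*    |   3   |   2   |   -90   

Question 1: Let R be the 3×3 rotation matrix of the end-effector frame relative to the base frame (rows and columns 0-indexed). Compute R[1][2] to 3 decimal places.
End-effector z-axis (col 2 of R) = (0.3796,-0.2091,-0.9012)
R[1][2] = -0.2091

-0.209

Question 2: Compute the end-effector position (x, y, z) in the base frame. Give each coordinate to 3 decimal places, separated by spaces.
2.308 -7.209 1.209

after link 1: o_1 = (1.0000, -1.7321, 2.0000)
after link 2: o_2 = (-2.8971, -0.9821, 0.5000)
after link 3: o_3 = (-2.6471, -1.4151, -0.3660)
after link 4: o_4 = (-2.3971, -1.8481, -1.2321)
after link 5: o_5 = (0.7847, -4.2252, -0.1250)
after link 6: o_6 = (2.3075, -7.2088, 1.2087)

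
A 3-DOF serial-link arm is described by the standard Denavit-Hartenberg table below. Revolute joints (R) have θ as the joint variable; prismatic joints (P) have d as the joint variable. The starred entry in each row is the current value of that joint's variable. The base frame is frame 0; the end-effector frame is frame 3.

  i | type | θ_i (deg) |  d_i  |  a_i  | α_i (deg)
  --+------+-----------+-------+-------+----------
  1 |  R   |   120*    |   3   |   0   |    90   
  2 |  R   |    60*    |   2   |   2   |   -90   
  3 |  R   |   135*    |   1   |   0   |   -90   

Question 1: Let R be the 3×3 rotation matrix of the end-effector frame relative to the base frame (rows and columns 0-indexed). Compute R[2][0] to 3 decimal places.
End-effector x-axis (col 0 of R) = (-0.4356,-0.6597,-0.6124)
R[2][0] = -0.6124

-0.612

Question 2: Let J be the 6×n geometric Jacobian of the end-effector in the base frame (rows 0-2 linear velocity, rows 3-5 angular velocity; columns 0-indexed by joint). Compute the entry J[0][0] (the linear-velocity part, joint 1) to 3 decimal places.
-1.116

axis z_0 = ẑ; lever o_n−o_0 = (1.6651,1.1160,5.2321)
cross product → J_v[:, 0] = (-1.1160,1.6651,0.0000)
J_ω[:, 0] = z_0
entry J[0][0] = -1.1160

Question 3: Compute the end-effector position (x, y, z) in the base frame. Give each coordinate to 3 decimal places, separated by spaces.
1.665 1.116 5.232

after link 1: o_1 = (0.0000, 0.0000, 3.0000)
after link 2: o_2 = (1.2321, 1.8660, 4.7321)
after link 3: o_3 = (1.6651, 1.1160, 5.2321)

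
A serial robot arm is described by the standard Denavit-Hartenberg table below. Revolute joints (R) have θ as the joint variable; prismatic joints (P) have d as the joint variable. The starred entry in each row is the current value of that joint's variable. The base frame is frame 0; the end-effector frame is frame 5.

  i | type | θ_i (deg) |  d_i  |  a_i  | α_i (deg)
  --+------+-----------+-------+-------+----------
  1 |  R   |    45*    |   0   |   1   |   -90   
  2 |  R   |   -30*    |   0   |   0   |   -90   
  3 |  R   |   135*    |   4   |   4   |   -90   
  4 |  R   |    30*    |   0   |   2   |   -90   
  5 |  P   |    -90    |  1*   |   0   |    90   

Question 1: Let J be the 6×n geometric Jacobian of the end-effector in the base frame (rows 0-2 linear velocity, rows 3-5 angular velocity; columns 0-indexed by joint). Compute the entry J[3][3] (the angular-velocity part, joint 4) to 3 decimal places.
-0.933

axis z_3 = (-0.9330,0.0670,-0.3536); lever o_n−o_3 = (-0.5772,-1.8093,1.1804)
cross product → J_v[:, 3] = (-0.5606,1.3054,1.7267)
J_ω[:, 3] = z_3
entry J[3][3] = -0.9330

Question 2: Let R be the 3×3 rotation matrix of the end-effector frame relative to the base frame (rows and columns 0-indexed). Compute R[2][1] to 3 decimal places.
0.927

End-effector y-axis (col 1 of R) = (-0.3397,0.1603,0.9268)
R[2][1] = 0.9268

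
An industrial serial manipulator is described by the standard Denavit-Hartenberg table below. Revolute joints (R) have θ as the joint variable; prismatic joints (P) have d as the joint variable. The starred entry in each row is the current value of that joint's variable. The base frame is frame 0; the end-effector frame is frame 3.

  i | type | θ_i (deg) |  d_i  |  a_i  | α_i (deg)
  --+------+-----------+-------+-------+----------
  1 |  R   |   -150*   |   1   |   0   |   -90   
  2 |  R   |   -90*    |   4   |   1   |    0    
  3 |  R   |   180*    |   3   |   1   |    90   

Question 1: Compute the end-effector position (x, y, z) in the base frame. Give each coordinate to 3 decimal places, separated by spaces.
3.500 -6.062 1.000

after link 1: o_1 = (0.0000, 0.0000, 1.0000)
after link 2: o_2 = (2.0000, -3.4641, 2.0000)
after link 3: o_3 = (3.5000, -6.0622, 1.0000)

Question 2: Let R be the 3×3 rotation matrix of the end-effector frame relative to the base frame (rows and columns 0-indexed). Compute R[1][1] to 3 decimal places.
-0.866

End-effector y-axis (col 1 of R) = (0.5000,-0.8660,0.0000)
R[1][1] = -0.8660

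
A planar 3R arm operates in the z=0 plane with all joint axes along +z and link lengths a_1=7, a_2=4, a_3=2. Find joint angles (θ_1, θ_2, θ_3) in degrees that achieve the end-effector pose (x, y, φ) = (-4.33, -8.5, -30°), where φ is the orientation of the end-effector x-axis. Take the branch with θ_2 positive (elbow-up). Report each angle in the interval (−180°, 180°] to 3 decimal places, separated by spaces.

-150.000 60.002 59.998

wrist centre = target − a_3·(cos φ, sin φ) = (-6.0621, -7.5000)
cos θ_2 = (92.9985−7²−4²)/(2·7·4) = 0.5000; θ_2 = 60.0018° (elbow-up)
β = atan2(-7.5000,-6.0621) = -128.9477°; ψ = atan2(3.4642,8.9999) = 21.0523°
θ_1 = β − ψ = -150.0000°
θ_3 = φ − θ_1 − θ_2 = 59.9982° (wrapped to (-180°,180°])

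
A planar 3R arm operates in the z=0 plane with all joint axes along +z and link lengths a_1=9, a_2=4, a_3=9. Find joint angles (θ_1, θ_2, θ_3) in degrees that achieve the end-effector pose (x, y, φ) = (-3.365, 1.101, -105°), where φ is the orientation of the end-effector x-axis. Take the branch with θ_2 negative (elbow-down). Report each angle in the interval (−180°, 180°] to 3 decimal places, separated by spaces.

119.998 -89.999 -134.999

wrist centre = target − a_3·(cos φ, sin φ) = (-1.0356, 9.7943)
cos θ_2 = (97.0015−9²−4²)/(2·9·4) = 0.0000; θ_2 = -89.9988° (elbow-down)
β = atan2(9.7943,-1.0356) = 96.0359°; ψ = atan2(-4.0000,9.0001) = -23.9623°
θ_1 = β − ψ = 119.9982°
θ_3 = φ − θ_1 − θ_2 = -134.9994° (wrapped to (-180°,180°])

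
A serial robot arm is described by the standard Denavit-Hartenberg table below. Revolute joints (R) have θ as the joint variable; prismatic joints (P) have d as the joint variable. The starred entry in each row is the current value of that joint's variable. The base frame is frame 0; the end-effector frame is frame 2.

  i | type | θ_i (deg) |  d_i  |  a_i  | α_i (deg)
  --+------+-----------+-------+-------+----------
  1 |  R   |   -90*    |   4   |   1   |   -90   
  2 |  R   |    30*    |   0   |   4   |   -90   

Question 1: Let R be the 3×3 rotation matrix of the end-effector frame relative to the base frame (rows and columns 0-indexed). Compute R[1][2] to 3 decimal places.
End-effector z-axis (col 2 of R) = (0.0000,0.5000,-0.8660)
R[1][2] = 0.5000

0.500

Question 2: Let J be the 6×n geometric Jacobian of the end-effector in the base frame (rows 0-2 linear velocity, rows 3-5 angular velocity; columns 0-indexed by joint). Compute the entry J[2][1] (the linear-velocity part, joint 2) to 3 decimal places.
axis z_1 = (1.0000,0.0000,0.0000); lever o_n−o_1 = (0.0000,-3.4641,-2.0000)
cross product → J_v[:, 1] = (0.0000,2.0000,-3.4641)
J_ω[:, 1] = z_1
entry J[2][1] = -3.4641

-3.464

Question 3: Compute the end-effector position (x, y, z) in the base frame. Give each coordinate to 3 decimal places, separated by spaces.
after link 1: o_1 = (0.0000, -1.0000, 4.0000)
after link 2: o_2 = (0.0000, -4.4641, 2.0000)

0.000 -4.464 2.000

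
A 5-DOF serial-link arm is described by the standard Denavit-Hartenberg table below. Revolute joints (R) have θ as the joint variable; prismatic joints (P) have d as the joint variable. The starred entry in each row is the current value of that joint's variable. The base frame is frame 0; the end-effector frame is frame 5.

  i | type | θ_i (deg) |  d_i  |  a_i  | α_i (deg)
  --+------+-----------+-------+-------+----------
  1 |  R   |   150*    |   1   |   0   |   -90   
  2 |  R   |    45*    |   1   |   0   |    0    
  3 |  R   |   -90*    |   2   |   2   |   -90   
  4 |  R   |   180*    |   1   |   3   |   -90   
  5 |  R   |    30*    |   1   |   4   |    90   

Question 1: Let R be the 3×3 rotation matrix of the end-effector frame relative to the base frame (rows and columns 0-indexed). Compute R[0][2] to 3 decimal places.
End-effector z-axis (col 2 of R) = (-0.2241,0.1294,-0.9659)
R[0][2] = -0.2241

-0.224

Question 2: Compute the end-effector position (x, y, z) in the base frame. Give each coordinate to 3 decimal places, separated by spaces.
1.346 -5.396 -1.449

after link 1: o_1 = (0.0000, 0.0000, 1.0000)
after link 2: o_2 = (-0.5000, -0.8660, 1.0000)
after link 3: o_3 = (-2.7247, -1.8910, 2.4142)
after link 4: o_4 = (-1.5000, -2.5981, -0.4142)
after link 5: o_5 = (1.3461, -5.3960, -1.4495)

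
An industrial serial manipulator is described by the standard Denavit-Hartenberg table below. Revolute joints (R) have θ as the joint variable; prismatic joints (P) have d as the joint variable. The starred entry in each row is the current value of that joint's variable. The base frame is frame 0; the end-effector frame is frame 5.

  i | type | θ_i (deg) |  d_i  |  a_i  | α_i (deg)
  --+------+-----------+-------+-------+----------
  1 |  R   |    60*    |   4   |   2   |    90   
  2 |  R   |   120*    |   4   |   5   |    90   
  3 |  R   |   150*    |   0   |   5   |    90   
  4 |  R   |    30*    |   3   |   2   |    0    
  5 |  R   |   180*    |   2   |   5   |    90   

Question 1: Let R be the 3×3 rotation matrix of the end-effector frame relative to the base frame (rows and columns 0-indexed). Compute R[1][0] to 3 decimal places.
-0.483

End-effector x-axis (col 0 of R) = (-0.7790,-0.4833,0.3995)
R[1][0] = -0.4833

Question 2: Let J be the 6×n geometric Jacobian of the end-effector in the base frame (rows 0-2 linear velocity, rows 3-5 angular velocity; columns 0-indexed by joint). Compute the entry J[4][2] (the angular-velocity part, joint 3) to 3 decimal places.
0.750

axis z_2 = (0.4330,0.7500,0.5000); lever o_n−o_2 = (4.0356,-4.0724,-0.3864)
cross product → J_v[:, 2] = (1.7464,2.1851,-4.7901)
J_ω[:, 2] = z_2
entry J[4][2] = 0.7500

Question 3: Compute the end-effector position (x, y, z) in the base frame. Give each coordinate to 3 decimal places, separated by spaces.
7.250 -6.505 7.944

after link 1: o_1 = (1.0000, 1.7321, 4.0000)
after link 2: o_2 = (3.2141, -2.4330, 8.3301)
after link 3: o_3 = (6.4617, -1.8080, 4.5801)
after link 4: o_4 = (9.8947, -2.7901, 5.0801)
after link 5: o_5 = (7.2497, -6.5054, 7.9437)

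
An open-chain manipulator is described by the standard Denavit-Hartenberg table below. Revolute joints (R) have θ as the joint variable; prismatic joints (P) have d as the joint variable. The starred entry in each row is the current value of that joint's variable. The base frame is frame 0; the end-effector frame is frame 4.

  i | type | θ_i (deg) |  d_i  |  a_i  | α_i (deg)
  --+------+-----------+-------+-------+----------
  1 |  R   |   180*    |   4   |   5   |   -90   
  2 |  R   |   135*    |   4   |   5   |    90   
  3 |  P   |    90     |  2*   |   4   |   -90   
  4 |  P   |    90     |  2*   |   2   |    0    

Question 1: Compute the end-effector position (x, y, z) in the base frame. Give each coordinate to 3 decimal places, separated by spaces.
after link 1: o_1 = (-5.0000, 0.0000, 4.0000)
after link 2: o_2 = (-1.4645, -4.0000, 0.4645)
after link 3: o_3 = (-2.8787, -8.0000, -0.9497)
after link 4: o_4 = (-2.8787, -8.0000, 1.8787)

-2.879 -8.000 1.879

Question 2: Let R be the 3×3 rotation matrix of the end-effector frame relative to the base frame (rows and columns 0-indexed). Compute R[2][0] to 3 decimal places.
0.707

End-effector x-axis (col 0 of R) = (0.7071,-0.0000,0.7071)
R[2][0] = 0.7071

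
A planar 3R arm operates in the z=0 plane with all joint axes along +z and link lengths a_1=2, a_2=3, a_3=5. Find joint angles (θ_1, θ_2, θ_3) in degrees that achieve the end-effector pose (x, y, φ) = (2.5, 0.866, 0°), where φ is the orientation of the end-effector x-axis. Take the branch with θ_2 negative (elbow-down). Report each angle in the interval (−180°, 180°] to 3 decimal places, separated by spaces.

wrist centre = target − a_3·(cos φ, sin φ) = (-2.5000, 0.8660)
cos θ_2 = (7.0000−2²−3²)/(2·2·3) = -0.5000; θ_2 = -120.0002° (elbow-down)
β = atan2(0.8660,-2.5000) = 160.8939°; ψ = atan2(-2.5981,0.5000) = -79.1068°
θ_1 = β − ψ = 240.0007°
θ_3 = φ − θ_1 − θ_2 = -120.0005° (wrapped to (-180°,180°])

-119.999 -120.000 -120.000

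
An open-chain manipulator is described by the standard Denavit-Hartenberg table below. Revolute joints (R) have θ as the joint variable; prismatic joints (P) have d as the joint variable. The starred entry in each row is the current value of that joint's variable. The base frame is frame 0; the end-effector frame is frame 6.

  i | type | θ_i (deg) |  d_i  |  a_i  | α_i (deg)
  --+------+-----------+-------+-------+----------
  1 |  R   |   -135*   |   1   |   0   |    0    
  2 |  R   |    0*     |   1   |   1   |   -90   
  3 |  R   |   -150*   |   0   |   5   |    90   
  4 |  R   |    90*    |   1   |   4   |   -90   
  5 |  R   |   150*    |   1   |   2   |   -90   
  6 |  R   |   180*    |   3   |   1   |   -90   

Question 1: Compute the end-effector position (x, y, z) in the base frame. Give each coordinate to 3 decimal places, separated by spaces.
3.993 1.682 1.317

after link 1: o_1 = (0.0000, 0.0000, 1.0000)
after link 2: o_2 = (-0.7071, -0.7071, 2.0000)
after link 3: o_3 = (2.3548, 2.3548, 4.5000)
after link 4: o_4 = (5.5367, -0.1201, 3.6340)
after link 5: o_5 = (3.3461, 0.1387, 4.0000)
after link 6: o_6 = (3.9931, 1.6823, 1.3170)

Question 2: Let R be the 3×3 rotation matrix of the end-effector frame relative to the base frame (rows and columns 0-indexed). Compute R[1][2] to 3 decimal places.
End-effector z-axis (col 2 of R) = (-0.6124,-0.6124,-0.5000)
R[1][2] = -0.6124

-0.612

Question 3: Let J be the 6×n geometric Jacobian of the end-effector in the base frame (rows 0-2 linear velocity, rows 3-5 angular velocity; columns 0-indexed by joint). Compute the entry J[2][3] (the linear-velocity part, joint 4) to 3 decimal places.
axis z_3 = (0.3536,0.3536,-0.8660); lever o_n−o_3 = (1.6384,-0.6724,-3.1830)
cross product → J_v[:, 3] = (-1.7077,-0.2935,-0.8170)
J_ω[:, 3] = z_3
entry J[2][3] = -0.8170

-0.817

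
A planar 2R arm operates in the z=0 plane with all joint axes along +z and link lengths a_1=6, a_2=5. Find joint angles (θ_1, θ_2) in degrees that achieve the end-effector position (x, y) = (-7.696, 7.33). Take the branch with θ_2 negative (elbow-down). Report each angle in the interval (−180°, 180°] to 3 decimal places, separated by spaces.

cos θ_2 = (112.9573−6²−5²)/(2·6·5) = 0.8660; θ_2 = -30.0080° (elbow-down)
β = atan2(7.3300,-7.6960) = 136.3953°; ψ = atan2(-2.5006,10.3298) = -13.6082°
θ_1 = β − ψ = 150.0036°

150.004 -30.008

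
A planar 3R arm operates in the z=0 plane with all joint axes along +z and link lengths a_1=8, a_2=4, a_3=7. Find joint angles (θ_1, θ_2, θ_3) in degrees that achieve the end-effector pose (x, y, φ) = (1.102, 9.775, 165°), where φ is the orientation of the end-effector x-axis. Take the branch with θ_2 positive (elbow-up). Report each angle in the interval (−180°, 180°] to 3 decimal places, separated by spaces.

wrist centre = target − a_3·(cos φ, sin φ) = (7.8635, 7.9633)
cos θ_2 = (125.2479−8²−4²)/(2·8·4) = 0.7070; θ_2 = 45.0087° (elbow-up)
β = atan2(7.9633,7.8635) = 45.3612°; ψ = atan2(2.8289,10.8280) = 14.6415°
θ_1 = β − ψ = 30.7197°
θ_3 = φ − θ_1 − θ_2 = 89.2715° (wrapped to (-180°,180°])

30.720 45.009 89.272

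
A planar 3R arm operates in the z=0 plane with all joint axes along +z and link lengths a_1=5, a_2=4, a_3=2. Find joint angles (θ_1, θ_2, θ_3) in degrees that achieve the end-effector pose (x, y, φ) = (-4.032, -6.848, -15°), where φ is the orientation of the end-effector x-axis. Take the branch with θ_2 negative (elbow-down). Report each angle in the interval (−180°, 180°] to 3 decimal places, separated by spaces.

wrist centre = target − a_3·(cos φ, sin φ) = (-5.9639, -6.3304)
cos θ_2 = (75.6410−5²−4²)/(2·5·4) = 0.8660; θ_2 = -30.0000° (elbow-down)
β = atan2(-6.3304,-5.9639) = -133.2924°; ψ = atan2(-2.0000,8.4641) = -13.2947°
θ_1 = β − ψ = -119.9977°
θ_3 = φ − θ_1 − θ_2 = 134.9978° (wrapped to (-180°,180°])

-119.998 -30.000 134.998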